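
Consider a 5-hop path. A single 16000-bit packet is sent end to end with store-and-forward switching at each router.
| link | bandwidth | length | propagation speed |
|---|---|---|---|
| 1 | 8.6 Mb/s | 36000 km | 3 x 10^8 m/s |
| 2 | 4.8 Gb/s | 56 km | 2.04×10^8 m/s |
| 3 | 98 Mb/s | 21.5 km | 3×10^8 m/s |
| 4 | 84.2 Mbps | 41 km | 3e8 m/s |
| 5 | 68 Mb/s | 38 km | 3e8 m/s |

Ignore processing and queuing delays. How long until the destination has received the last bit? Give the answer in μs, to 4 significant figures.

Transmission delays (L/R per hop): 1860.47, 3.33333, 163.265, 190.024, 235.294 μs; sum = 2452.38 μs.
Propagation delays (d/s per hop): 120000, 274.51, 71.6667, 136.667, 126.667 μs; sum = 120610 μs.
End-to-end = 123100 μs.

123100 μs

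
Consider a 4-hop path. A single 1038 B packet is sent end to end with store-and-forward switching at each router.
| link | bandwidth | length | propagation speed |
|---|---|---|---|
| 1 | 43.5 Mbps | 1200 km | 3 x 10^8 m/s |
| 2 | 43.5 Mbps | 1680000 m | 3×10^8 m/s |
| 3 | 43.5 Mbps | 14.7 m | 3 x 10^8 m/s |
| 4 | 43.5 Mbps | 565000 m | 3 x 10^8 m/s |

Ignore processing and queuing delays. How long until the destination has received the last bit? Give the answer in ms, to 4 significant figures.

12.25 ms

L = 1038 × 8 = 8304 bits.
Transmission delay per hop = L/R = 8304/43500000 = 0.190897 ms; 4 hops → 0.763586 ms.
Propagation delays (d/s per hop): 4, 5.6, 4.9e-05, 1.88333 ms; sum = 11.4834 ms.
End-to-end = 12.25 ms.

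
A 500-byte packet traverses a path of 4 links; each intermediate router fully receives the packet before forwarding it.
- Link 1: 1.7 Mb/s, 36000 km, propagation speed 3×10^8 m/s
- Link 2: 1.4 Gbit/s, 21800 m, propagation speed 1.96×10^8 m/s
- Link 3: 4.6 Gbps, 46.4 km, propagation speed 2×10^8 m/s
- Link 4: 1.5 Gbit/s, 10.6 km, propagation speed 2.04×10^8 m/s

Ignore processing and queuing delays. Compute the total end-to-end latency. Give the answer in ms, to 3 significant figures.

L = 500 × 8 = 4000 bits.
Transmission delays (L/R per hop): 2.35294, 0.00285714, 0.000869565, 0.00266667 ms; sum = 2.35933 ms.
Propagation delays (d/s per hop): 120, 0.111224, 0.232, 0.0519608 ms; sum = 120.395 ms.
End-to-end = 123 ms.

123 ms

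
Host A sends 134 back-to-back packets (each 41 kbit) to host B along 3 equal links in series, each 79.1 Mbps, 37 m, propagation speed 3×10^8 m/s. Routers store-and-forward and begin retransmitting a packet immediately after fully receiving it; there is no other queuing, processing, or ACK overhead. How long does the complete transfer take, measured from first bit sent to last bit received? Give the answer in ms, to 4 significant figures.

Per-hop transmission t_tx = L/R = 41000/79100000 = 0.518331 ms.
Per-hop propagation t_prop = 37/300000000 = 0.000123333 ms.
Pipeline fill: first packet needs 3·t_tx to clear all hops; remaining 133 packets each add one t_tx.
Total = (3+134-1)·t_tx + 3·t_prop = 136·0.518331 + 3·0.000123333 = 70.49 ms.

70.49 ms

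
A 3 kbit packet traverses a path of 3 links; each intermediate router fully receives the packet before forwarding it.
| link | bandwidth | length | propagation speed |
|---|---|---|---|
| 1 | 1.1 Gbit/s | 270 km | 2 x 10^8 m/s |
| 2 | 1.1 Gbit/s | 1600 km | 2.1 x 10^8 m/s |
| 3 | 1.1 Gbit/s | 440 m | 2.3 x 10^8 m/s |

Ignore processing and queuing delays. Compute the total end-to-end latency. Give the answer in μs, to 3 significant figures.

8980 μs

L = 3000 bits.
Transmission delay per hop = L/R = 3000/1100000000 = 2.72727 μs; 3 hops → 8.18182 μs.
Propagation delays (d/s per hop): 1350, 7619.05, 1.91304 μs; sum = 8970.96 μs.
End-to-end = 8980 μs.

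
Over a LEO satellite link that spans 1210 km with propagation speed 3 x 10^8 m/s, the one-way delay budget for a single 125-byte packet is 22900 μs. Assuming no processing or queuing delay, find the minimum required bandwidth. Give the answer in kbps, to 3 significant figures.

53.0 kbps

L = 1000 bits.
Propagation delay = 1210000 / 300000000 = 4033.33 μs.
Transmission budget = 22900 − 4033.33 = 18866.7 μs.
R ≥ L / t_tx = 1000 bits / 0.0188667 s = 53.0 kbps.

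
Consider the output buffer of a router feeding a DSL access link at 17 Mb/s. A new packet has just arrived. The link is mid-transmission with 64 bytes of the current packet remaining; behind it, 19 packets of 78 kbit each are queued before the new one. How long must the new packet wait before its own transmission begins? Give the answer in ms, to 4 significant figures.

87.21 ms

Each queued packet: L/R = 78000/17000000 = 4.58824 ms.
19 queued → 87.1765 ms.
Plus remaining 512 bits of current packet: 0.0301176 ms.
Queuing delay = 87.21 ms.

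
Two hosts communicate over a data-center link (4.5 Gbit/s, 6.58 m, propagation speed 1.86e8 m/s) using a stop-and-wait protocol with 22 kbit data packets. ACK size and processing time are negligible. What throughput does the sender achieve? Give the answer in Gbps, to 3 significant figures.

t_tx = L/R = 22000/4500000000 = 4.88889e-06 s.
t_prop = 6.58/186000000 = 3.53763e-08 s; RTT = 7.07527e-08 s.
Cycle = t_tx + RTT = 4.95964e-06 s.
Throughput = L / cycle = 22000 / 4.95964e-06 = 4.44 Gbps.

4.44 Gbps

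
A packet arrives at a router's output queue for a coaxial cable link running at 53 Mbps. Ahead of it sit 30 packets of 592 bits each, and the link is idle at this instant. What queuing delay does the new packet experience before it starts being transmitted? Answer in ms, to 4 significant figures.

0.3351 ms

Each queued packet: L/R = 592/53000000 = 0.0111698 ms.
30 queued → 0.335094 ms.
Queuing delay = 0.3351 ms.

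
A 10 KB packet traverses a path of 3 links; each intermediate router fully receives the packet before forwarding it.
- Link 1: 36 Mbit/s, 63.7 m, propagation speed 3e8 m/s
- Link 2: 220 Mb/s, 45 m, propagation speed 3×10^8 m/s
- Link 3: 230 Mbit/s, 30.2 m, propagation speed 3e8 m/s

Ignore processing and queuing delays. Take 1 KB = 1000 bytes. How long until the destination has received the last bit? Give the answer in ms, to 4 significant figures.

2.934 ms

L = 80000 bits.
Transmission delays (L/R per hop): 2.22222, 0.363636, 0.347826 ms; sum = 2.93368 ms.
Propagation delays (d/s per hop): 0.000212333, 0.00015, 0.000100667 ms; sum = 0.000463 ms.
End-to-end = 2.934 ms.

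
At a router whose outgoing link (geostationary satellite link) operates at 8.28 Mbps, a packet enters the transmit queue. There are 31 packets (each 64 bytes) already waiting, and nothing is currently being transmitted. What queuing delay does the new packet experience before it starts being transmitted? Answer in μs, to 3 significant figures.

1920 μs

Each queued packet: L/R = 512/8.28e+06 = 61.8357 μs.
31 queued → 1916.91 μs.
Queuing delay = 1920 μs.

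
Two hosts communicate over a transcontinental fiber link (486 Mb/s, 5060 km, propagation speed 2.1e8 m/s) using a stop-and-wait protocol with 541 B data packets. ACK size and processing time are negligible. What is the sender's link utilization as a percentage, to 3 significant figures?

t_tx = L/R = 4328/486000000 = 8.90535e-06 s.
t_prop = 5060000/210000000 = 0.0240952 s; RTT = 0.0481905 s.
Cycle = t_tx + RTT = 0.0481994 s.
Utilization = t_tx / cycle = 8.90535e-06/0.0481994 = 0.0185 %.

0.0185 %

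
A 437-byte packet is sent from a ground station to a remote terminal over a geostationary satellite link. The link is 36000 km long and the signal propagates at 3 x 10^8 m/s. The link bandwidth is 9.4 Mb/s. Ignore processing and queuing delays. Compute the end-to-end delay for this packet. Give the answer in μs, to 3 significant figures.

120000 μs

L = 437 × 8 = 3496 bits.
Transmission delay = L/R = 3496 / 9400000 = 371.915 μs.
Propagation delay = d/s = 36000000 m / 300000000 m/s = 120000 μs.
Total = 120000 μs.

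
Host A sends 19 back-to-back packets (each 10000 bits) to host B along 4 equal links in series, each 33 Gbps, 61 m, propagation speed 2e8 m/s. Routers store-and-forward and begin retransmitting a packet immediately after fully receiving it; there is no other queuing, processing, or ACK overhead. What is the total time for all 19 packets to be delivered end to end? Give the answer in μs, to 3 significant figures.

Per-hop transmission t_tx = L/R = 10000/33000000000 = 0.30303 μs.
Per-hop propagation t_prop = 61/200000000 = 0.305 μs.
Pipeline fill: first packet needs 4·t_tx to clear all hops; remaining 18 packets each add one t_tx.
Total = (4+19-1)·t_tx + 4·t_prop = 22·0.30303 + 4·0.305 = 7.89 μs.

7.89 μs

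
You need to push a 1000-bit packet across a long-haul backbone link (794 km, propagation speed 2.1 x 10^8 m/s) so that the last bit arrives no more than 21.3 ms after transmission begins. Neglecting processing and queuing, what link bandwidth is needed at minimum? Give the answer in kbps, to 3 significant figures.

57.1 kbps

Propagation delay = 794000 / 210000000 = 3.78095 ms.
Transmission budget = 21.3 − 3.78095 = 17.519 ms.
R ≥ L / t_tx = 1000 bits / 0.017519 s = 57.1 kbps.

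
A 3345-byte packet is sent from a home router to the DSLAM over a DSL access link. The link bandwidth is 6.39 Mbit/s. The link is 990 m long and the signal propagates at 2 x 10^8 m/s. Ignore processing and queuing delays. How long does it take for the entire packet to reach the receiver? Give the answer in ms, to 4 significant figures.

4.193 ms

L = 3345 × 8 = 26760 bits.
Transmission delay = L/R = 26760 / 6390000 = 4.18779 ms.
Propagation delay = d/s = 990 m / 200000000 m/s = 0.00495 ms.
Total = 4.193 ms.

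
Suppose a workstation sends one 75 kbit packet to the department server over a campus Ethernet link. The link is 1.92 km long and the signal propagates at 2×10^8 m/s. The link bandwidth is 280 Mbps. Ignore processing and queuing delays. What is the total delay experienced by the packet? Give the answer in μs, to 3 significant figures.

277 μs

L = 75000 bits.
Transmission delay = L/R = 75000 / 280000000 = 267.857 μs.
Propagation delay = d/s = 1920 m / 200000000 m/s = 9.6 μs.
Total = 277 μs.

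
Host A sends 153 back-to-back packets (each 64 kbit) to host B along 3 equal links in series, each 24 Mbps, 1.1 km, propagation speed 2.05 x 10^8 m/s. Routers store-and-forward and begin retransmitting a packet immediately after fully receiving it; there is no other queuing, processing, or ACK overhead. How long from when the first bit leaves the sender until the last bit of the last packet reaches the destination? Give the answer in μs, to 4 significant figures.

413300 μs

Per-hop transmission t_tx = L/R = 64000/24000000 = 2666.67 μs.
Per-hop propagation t_prop = 1100/2.05e+08 = 5.36585 μs.
Pipeline fill: first packet needs 3·t_tx to clear all hops; remaining 152 packets each add one t_tx.
Total = (3+153-1)·t_tx + 3·t_prop = 155·2666.67 + 3·5.36585 = 413300 μs.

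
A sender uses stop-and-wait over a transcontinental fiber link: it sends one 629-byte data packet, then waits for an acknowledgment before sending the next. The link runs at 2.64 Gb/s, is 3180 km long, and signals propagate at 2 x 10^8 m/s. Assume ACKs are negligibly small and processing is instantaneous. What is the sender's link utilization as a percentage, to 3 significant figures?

0.00599 %

t_tx = L/R = 5032/2640000000 = 1.90606e-06 s.
t_prop = 3180000/200000000 = 0.0159 s; RTT = 0.0318 s.
Cycle = t_tx + RTT = 0.0318019 s.
Utilization = t_tx / cycle = 1.90606e-06/0.0318019 = 0.00599 %.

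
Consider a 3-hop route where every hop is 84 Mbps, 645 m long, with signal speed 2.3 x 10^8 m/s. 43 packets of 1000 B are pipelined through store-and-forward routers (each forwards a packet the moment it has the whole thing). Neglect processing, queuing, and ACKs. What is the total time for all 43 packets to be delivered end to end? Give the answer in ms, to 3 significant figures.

Per-hop transmission t_tx = L/R = 8000/84000000 = 0.0952381 ms.
Per-hop propagation t_prop = 645/2.3e+08 = 0.00280435 ms.
Pipeline fill: first packet needs 3·t_tx to clear all hops; remaining 42 packets each add one t_tx.
Total = (3+43-1)·t_tx + 3·t_prop = 45·0.0952381 + 3·0.00280435 = 4.29 ms.

4.29 ms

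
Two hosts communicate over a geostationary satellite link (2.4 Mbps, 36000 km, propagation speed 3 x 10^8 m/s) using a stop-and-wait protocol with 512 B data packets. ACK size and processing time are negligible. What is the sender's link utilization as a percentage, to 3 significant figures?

t_tx = L/R = 4096/2400000 = 0.00170667 s.
t_prop = 36000000/300000000 = 0.12 s; RTT = 0.24 s.
Cycle = t_tx + RTT = 0.241707 s.
Utilization = t_tx / cycle = 0.00170667/0.241707 = 0.706 %.

0.706 %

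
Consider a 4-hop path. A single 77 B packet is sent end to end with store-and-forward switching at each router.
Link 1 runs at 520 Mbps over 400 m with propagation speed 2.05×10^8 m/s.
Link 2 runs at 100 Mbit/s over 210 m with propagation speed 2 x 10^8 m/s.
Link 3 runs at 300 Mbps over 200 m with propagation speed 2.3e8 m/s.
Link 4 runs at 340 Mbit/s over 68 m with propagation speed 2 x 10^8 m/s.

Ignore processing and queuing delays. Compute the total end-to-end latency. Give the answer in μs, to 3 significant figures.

L = 77 × 8 = 616 bits.
Transmission delays (L/R per hop): 1.18462, 6.16, 2.05333, 1.81176 μs; sum = 11.2097 μs.
Propagation delays (d/s per hop): 1.95122, 1.05, 0.869565, 0.34 μs; sum = 4.21078 μs.
End-to-end = 15.4 μs.

15.4 μs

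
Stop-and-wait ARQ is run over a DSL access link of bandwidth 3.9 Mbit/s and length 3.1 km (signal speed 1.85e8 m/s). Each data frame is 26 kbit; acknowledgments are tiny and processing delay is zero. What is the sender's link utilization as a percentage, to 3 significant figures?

99.5 %

t_tx = L/R = 26000/3900000 = 0.00666667 s.
t_prop = 3100/185000000 = 1.67568e-05 s; RTT = 3.35135e-05 s.
Cycle = t_tx + RTT = 0.00670018 s.
Utilization = t_tx / cycle = 0.00666667/0.00670018 = 99.5 %.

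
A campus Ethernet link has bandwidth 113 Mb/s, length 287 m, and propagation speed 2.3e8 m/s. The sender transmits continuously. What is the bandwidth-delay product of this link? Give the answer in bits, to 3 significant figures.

141 bits

Propagation delay = 287 / 2.3e+08 = 1.24783e-06 s.
BDP = R × t_prop = 113000000 × 1.24783e-06 = 141.004 bits.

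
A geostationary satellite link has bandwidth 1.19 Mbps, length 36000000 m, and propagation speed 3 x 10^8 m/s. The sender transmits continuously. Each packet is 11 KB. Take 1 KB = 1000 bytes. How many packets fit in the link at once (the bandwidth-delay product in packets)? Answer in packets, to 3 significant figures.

Propagation delay = 36000000 / 300000000 = 0.12 s.
BDP = R × t_prop = 1190000 × 0.12 = 142800 bits.
In packets of 88000 bits: 1.62 packets.

1.62 packets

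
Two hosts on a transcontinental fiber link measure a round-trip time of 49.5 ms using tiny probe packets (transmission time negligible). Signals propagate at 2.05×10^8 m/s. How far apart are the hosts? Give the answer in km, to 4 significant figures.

One-way propagation = RTT/2 = 24.75 ms.
d = s × t = 2.05e+08 × 0.02475 = 5074 km.

5074 km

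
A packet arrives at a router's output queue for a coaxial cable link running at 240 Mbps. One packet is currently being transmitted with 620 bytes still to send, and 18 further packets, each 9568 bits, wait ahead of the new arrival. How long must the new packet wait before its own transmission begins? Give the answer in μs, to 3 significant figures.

738 μs

Each queued packet: L/R = 9568/240000000 = 39.8667 μs.
18 queued → 717.6 μs.
Plus remaining 4960 bits of current packet: 20.6667 μs.
Queuing delay = 738 μs.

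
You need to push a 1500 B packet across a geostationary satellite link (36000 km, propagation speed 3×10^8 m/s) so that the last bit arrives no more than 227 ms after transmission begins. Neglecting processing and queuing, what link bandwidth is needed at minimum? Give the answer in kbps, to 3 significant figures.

112 kbps

L = 12000 bits.
Propagation delay = 36000000 / 300000000 = 120 ms.
Transmission budget = 227 − 120 = 107 ms.
R ≥ L / t_tx = 12000 bits / 0.107 s = 112 kbps.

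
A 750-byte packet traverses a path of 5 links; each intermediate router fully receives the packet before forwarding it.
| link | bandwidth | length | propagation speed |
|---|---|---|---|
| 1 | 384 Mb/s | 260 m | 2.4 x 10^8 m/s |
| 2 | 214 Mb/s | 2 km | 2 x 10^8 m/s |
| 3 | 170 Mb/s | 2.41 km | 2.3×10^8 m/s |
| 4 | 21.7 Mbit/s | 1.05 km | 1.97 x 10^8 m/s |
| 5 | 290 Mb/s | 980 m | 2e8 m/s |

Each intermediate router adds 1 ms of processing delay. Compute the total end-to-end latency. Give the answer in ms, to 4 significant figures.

L = 750 × 8 = 6000 bits.
Transmission delays (L/R per hop): 0.015625, 0.0280374, 0.0352941, 0.276498, 0.0206897 ms; sum = 0.376144 ms.
Propagation delays (d/s per hop): 0.00108333, 0.01, 0.0104783, 0.00532995, 0.0049 ms; sum = 0.0317915 ms.
Processing at 4 router(s): 4 × 1 ms = 4 ms.
End-to-end = 4.408 ms.

4.408 ms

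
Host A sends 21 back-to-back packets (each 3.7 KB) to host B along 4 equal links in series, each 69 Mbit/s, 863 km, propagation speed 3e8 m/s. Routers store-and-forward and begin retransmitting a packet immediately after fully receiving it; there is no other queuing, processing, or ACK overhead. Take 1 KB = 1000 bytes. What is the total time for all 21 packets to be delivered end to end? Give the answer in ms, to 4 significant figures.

Per-hop transmission t_tx = L/R = 29600/69000000 = 0.428986 ms.
Per-hop propagation t_prop = 863000/300000000 = 2.87667 ms.
Pipeline fill: first packet needs 4·t_tx to clear all hops; remaining 20 packets each add one t_tx.
Total = (4+21-1)·t_tx + 4·t_prop = 24·0.428986 + 4·2.87667 = 21.80 ms.

21.80 ms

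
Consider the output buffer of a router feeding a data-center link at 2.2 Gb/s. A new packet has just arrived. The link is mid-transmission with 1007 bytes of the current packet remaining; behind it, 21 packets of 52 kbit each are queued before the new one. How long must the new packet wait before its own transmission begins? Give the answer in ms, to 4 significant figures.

0.5000 ms

Each queued packet: L/R = 52000/2200000000 = 0.0236364 ms.
21 queued → 0.496364 ms.
Plus remaining 8056 bits of current packet: 0.00366182 ms.
Queuing delay = 0.5000 ms.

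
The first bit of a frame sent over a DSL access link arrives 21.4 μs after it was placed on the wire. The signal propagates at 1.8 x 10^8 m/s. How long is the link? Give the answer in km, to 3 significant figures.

3.85 km

d = s × t_prop = 180000000 × 2.14e-05 = 3.85 km.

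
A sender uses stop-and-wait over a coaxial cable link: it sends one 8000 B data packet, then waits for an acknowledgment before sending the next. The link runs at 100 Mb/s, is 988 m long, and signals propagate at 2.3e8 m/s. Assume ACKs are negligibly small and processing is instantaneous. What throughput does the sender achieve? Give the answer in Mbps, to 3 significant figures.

t_tx = L/R = 64000/100000000 = 0.00064 s.
t_prop = 988/2.3e+08 = 4.29565e-06 s; RTT = 8.5913e-06 s.
Cycle = t_tx + RTT = 0.000648591 s.
Throughput = L / cycle = 64000 / 0.000648591 = 98.7 Mbps.

98.7 Mbps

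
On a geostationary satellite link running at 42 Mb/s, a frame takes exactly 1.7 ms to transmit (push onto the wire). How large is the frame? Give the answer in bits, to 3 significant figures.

L = R × t_tx = 42000000 b/s × 0.0017 s = 71400 bits.

71400 bits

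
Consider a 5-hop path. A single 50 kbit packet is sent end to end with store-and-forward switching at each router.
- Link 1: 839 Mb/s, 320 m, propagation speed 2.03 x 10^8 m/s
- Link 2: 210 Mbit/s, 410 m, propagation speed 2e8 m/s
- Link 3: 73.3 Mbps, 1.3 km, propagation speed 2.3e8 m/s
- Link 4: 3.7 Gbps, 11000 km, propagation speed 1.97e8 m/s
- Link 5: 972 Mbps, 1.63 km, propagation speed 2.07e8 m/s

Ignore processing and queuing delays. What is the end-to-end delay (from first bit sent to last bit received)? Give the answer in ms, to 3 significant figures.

56.9 ms

L = 50000 bits.
Transmission delays (L/R per hop): 0.0595948, 0.238095, 0.682128, 0.0135135, 0.0514403 ms; sum = 1.04477 ms.
Propagation delays (d/s per hop): 0.00157635, 0.00205, 0.00565217, 55.8376, 0.0078744 ms; sum = 55.8547 ms.
End-to-end = 56.9 ms.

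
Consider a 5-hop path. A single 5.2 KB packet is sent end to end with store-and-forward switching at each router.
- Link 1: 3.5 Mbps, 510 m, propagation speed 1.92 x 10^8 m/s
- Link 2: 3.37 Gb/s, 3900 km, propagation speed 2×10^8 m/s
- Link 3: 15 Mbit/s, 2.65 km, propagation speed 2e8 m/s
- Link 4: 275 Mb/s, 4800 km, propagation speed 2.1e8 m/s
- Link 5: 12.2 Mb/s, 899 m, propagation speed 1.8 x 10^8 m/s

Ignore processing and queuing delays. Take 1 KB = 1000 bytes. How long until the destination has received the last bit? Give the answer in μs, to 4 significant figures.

60610 μs

L = 41600 bits.
Transmission delays (L/R per hop): 11885.7, 12.3442, 2773.33, 151.273, 3409.84 μs; sum = 18232.5 μs.
Propagation delays (d/s per hop): 2.65625, 19500, 13.25, 22857.1, 4.99444 μs; sum = 42378 μs.
End-to-end = 60610 μs.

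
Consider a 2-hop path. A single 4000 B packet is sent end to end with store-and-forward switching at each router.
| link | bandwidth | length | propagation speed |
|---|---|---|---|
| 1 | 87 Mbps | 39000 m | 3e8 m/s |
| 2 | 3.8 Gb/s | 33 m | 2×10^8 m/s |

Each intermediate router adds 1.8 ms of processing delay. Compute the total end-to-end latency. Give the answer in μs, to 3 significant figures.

2310 μs

L = 4000 × 8 = 32000 bits.
Transmission delays (L/R per hop): 367.816, 8.42105 μs; sum = 376.237 μs.
Propagation delays (d/s per hop): 130, 0.165 μs; sum = 130.165 μs.
Processing at 1 router(s): 1 × 1.8 ms = 1800 μs.
End-to-end = 2310 μs.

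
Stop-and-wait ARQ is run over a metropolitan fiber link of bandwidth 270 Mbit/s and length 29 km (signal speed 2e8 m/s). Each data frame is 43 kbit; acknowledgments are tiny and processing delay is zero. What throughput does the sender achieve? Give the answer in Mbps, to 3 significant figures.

95.7 Mbps

t_tx = L/R = 43000/270000000 = 0.000159259 s.
t_prop = 29000/200000000 = 0.000145 s; RTT = 0.00029 s.
Cycle = t_tx + RTT = 0.000449259 s.
Throughput = L / cycle = 43000 / 0.000449259 = 95.7 Mbps.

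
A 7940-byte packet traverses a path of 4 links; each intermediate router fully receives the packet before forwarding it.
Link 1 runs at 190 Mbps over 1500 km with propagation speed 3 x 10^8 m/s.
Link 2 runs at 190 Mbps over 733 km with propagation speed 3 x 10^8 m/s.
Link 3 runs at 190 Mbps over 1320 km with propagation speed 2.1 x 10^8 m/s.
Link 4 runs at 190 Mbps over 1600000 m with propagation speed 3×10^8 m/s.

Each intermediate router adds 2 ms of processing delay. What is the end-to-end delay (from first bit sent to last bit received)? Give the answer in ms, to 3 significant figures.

L = 7940 × 8 = 63520 bits.
Transmission delay per hop = L/R = 63520/190000000 = 0.334316 ms; 4 hops → 1.33726 ms.
Propagation delays (d/s per hop): 5, 2.44333, 6.28571, 5.33333 ms; sum = 19.0624 ms.
Processing at 3 router(s): 3 × 2 ms = 6 ms.
End-to-end = 26.4 ms.

26.4 ms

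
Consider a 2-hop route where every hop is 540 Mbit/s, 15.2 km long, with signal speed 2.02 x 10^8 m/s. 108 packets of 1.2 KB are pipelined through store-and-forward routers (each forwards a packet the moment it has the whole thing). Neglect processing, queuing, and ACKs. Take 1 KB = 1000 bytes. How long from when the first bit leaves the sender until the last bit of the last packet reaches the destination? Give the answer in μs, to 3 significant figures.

2090 μs

Per-hop transmission t_tx = L/R = 9600/540000000 = 17.7778 μs.
Per-hop propagation t_prop = 15200/202000000 = 75.2475 μs.
Pipeline fill: first packet needs 2·t_tx to clear all hops; remaining 107 packets each add one t_tx.
Total = (2+108-1)·t_tx + 2·t_prop = 109·17.7778 + 2·75.2475 = 2090 μs.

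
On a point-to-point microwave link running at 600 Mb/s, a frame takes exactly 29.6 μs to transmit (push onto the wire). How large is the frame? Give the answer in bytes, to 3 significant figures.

L = R × t_tx = 600000000 b/s × 2.96e-05 s = 17760 bits.
In bytes: 17760 / 8 = 2220 bytes.

2220 bytes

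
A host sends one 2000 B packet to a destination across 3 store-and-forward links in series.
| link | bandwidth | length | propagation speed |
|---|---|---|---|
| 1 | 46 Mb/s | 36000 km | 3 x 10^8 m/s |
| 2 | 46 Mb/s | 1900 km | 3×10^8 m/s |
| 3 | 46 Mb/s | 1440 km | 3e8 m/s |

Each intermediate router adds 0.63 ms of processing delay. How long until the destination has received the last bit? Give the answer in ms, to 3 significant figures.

133 ms

L = 2000 × 8 = 16000 bits.
Transmission delay per hop = L/R = 16000/46000000 = 0.347826 ms; 3 hops → 1.04348 ms.
Propagation delays (d/s per hop): 120, 6.33333, 4.8 ms; sum = 131.133 ms.
Processing at 2 router(s): 2 × 0.63 ms = 1.26 ms.
End-to-end = 133 ms.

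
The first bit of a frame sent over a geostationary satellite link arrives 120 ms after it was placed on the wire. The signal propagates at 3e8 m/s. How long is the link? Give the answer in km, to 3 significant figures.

d = s × t_prop = 300000000 × 0.12 = 36000 km.

36000 km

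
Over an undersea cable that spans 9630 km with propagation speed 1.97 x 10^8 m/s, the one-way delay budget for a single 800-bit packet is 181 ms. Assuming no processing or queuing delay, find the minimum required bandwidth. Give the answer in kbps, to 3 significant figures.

6.06 kbps

Propagation delay = 9630000 / 197000000 = 48.8832 ms.
Transmission budget = 181 − 48.8832 = 132.117 ms.
R ≥ L / t_tx = 800 bits / 0.132117 s = 6.06 kbps.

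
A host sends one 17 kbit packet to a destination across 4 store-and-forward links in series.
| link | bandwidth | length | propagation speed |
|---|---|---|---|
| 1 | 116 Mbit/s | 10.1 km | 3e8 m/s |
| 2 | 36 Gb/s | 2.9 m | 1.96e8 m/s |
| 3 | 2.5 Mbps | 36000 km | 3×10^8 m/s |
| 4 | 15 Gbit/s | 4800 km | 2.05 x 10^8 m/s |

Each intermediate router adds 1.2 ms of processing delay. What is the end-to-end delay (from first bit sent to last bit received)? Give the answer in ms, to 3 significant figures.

154 ms

L = 17000 bits.
Transmission delays (L/R per hop): 0.146552, 0.000472222, 6.8, 0.00113333 ms; sum = 6.94816 ms.
Propagation delays (d/s per hop): 0.0336667, 1.47959e-05, 120, 23.4146 ms; sum = 143.448 ms.
Processing at 3 router(s): 3 × 1.2 ms = 3.6 ms.
End-to-end = 154 ms.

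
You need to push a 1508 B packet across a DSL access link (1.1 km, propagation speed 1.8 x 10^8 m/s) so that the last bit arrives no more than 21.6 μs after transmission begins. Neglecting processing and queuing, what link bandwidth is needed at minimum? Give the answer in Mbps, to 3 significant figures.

779 Mbps

L = 12064 bits.
Propagation delay = 1100 / 180000000 = 6.11111 μs.
Transmission budget = 21.6 − 6.11111 = 15.4889 μs.
R ≥ L / t_tx = 12064 bits / 1.54889e-05 s = 779 Mbps.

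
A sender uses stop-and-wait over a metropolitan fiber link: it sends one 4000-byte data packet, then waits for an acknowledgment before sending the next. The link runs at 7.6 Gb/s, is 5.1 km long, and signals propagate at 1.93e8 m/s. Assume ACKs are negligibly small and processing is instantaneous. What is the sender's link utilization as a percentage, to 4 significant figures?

7.379 %

t_tx = L/R = 32000/7600000000 = 4.21053e-06 s.
t_prop = 5100/193000000 = 2.64249e-05 s; RTT = 5.28497e-05 s.
Cycle = t_tx + RTT = 5.70603e-05 s.
Utilization = t_tx / cycle = 4.21053e-06/5.70603e-05 = 7.379 %.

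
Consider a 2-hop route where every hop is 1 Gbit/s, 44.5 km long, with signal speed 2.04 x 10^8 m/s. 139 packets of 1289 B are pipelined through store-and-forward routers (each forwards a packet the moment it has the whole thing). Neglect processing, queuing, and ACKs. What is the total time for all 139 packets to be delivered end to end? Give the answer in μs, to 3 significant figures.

1880 μs

Per-hop transmission t_tx = L/R = 10312/1000000000 = 10.312 μs.
Per-hop propagation t_prop = 44500/204000000 = 218.137 μs.
Pipeline fill: first packet needs 2·t_tx to clear all hops; remaining 138 packets each add one t_tx.
Total = (2+139-1)·t_tx + 2·t_prop = 140·10.312 + 2·218.137 = 1880 μs.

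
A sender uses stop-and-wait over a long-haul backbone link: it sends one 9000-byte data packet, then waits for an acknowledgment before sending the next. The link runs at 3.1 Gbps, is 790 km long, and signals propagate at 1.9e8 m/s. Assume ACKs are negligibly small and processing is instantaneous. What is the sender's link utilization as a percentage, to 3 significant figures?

t_tx = L/R = 72000/3100000000 = 2.32258e-05 s.
t_prop = 790000/190000000 = 0.00415789 s; RTT = 0.00831579 s.
Cycle = t_tx + RTT = 0.00833902 s.
Utilization = t_tx / cycle = 2.32258e-05/0.00833902 = 0.279 %.

0.279 %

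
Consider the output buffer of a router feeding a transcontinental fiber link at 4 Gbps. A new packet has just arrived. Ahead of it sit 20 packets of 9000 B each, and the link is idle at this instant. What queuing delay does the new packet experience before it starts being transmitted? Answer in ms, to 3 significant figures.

Each queued packet: L/R = 72000/4000000000 = 0.018 ms.
20 queued → 0.36 ms.
Queuing delay = 0.360 ms.

0.360 ms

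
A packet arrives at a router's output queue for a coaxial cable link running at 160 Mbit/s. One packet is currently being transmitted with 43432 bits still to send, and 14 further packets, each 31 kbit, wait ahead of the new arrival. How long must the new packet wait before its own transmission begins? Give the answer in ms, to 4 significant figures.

2.984 ms

Each queued packet: L/R = 31000/160000000 = 0.19375 ms.
14 queued → 2.7125 ms.
Plus remaining 43432 bits of current packet: 0.27145 ms.
Queuing delay = 2.984 ms.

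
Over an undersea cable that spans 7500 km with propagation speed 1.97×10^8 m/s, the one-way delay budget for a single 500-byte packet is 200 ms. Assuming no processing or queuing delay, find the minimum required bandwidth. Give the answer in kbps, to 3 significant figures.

L = 4000 bits.
Propagation delay = 7500000 / 197000000 = 38.0711 ms.
Transmission budget = 200 − 38.0711 = 161.929 ms.
R ≥ L / t_tx = 4000 bits / 0.161929 s = 24.7 kbps.

24.7 kbps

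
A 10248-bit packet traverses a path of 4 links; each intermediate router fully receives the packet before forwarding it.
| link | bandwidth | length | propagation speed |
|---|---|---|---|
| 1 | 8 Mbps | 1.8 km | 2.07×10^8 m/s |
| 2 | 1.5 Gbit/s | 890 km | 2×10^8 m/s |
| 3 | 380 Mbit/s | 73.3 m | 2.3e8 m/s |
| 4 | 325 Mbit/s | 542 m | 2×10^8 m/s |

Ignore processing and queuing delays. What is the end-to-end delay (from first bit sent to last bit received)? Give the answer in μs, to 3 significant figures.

Transmission delays (L/R per hop): 1281, 6.832, 26.9684, 31.5323 μs; sum = 1346.33 μs.
Propagation delays (d/s per hop): 8.69565, 4450, 0.318696, 2.71 μs; sum = 4461.72 μs.
End-to-end = 5810 μs.

5810 μs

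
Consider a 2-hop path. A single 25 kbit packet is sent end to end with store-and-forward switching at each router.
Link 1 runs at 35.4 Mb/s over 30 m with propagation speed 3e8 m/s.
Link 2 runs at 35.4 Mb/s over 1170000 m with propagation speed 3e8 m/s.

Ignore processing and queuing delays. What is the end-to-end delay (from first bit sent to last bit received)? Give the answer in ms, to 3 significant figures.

L = 25000 bits.
Transmission delay per hop = L/R = 25000/35400000 = 0.706215 ms; 2 hops → 1.41243 ms.
Propagation delays (d/s per hop): 0.0001, 3.9 ms; sum = 3.9001 ms.
End-to-end = 5.31 ms.

5.31 ms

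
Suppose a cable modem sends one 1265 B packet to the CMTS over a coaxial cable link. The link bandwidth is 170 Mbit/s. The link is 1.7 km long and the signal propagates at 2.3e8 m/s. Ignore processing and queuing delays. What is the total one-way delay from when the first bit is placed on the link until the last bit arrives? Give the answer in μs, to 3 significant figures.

66.9 μs

L = 1265 × 8 = 10120 bits.
Transmission delay = L/R = 10120 / 170000000 = 59.5294 μs.
Propagation delay = d/s = 1700 m / 2.3e+08 m/s = 7.3913 μs.
Total = 66.9 μs.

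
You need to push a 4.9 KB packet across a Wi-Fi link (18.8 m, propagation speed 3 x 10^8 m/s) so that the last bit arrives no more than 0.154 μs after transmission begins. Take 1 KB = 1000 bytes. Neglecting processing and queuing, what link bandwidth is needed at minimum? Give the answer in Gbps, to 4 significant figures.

429.2 Gbps

L = 39200 bits.
Propagation delay = 18.8 / 300000000 = 0.0626667 μs.
Transmission budget = 0.154 − 0.0626667 = 0.0913333 μs.
R ≥ L / t_tx = 39200 bits / 9.13333e-08 s = 429.2 Gbps.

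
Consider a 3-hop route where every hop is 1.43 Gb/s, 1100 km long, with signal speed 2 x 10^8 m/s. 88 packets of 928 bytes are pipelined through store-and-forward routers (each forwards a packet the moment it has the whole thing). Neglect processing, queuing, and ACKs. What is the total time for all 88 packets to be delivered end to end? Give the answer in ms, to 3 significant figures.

Per-hop transmission t_tx = L/R = 7424/1430000000 = 0.00519161 ms.
Per-hop propagation t_prop = 1100000/200000000 = 5.5 ms.
Pipeline fill: first packet needs 3·t_tx to clear all hops; remaining 87 packets each add one t_tx.
Total = (3+88-1)·t_tx + 3·t_prop = 90·0.00519161 + 3·5.5 = 17.0 ms.

17.0 ms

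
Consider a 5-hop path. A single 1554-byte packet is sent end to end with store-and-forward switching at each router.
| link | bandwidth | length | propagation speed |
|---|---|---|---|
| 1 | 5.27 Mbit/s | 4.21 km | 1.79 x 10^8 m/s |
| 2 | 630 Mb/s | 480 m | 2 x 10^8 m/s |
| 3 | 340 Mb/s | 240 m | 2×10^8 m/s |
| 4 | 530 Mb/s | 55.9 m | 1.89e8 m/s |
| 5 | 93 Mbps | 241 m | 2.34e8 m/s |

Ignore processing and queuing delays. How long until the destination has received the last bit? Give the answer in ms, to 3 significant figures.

L = 1554 × 8 = 12432 bits.
Transmission delays (L/R per hop): 2.35901, 0.0197333, 0.0365647, 0.0234566, 0.133677 ms; sum = 2.57245 ms.
Propagation delays (d/s per hop): 0.0235196, 0.0024, 0.0012, 0.000295767, 0.00102991 ms; sum = 0.0284452 ms.
End-to-end = 2.60 ms.

2.60 ms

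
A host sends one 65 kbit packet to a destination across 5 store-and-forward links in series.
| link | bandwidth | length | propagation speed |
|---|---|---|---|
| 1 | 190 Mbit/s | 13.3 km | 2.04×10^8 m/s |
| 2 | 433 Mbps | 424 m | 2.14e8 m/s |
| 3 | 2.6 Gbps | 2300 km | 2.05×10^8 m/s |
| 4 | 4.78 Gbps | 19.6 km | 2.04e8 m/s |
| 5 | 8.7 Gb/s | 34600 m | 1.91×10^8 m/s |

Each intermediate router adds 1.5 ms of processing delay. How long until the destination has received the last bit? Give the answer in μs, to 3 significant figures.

L = 65000 bits.
Transmission delays (L/R per hop): 342.105, 150.115, 25, 13.5983, 7.47126 μs; sum = 538.29 μs.
Propagation delays (d/s per hop): 65.1961, 1.98131, 11219.5, 96.0784, 181.152 μs; sum = 11563.9 μs.
Processing at 4 router(s): 4 × 1.5 ms = 6000 μs.
End-to-end = 18100 μs.

18100 μs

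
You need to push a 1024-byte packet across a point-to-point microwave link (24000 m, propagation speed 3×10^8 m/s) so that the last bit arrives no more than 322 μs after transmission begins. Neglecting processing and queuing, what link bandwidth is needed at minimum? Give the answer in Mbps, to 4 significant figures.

L = 8192 bits.
Propagation delay = 24000 / 300000000 = 80 μs.
Transmission budget = 322 − 80 = 242 μs.
R ≥ L / t_tx = 8192 bits / 0.000242 s = 33.85 Mbps.

33.85 Mbps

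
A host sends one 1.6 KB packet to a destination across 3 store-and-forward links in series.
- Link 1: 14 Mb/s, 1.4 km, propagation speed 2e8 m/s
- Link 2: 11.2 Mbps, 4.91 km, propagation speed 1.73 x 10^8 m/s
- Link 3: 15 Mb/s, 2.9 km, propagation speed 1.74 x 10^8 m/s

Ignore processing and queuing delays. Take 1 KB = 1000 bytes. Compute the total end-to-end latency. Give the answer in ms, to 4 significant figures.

L = 12800 bits.
Transmission delays (L/R per hop): 0.914286, 1.14286, 0.853333 ms; sum = 2.91048 ms.
Propagation delays (d/s per hop): 0.007, 0.0283815, 0.0166667 ms; sum = 0.0520482 ms.
End-to-end = 2.963 ms.

2.963 ms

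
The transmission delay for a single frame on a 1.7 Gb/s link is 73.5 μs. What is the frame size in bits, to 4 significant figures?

L = R × t_tx = 1700000000 b/s × 7.35e-05 s = 124950 bits.

125000 bits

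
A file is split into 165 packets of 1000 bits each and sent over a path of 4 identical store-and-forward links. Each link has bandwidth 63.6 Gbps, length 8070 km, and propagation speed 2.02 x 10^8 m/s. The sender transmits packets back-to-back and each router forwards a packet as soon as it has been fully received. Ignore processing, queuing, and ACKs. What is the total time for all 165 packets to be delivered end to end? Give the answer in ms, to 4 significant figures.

Per-hop transmission t_tx = L/R = 1000/63600000000 = 1.57233e-05 ms.
Per-hop propagation t_prop = 8070000/202000000 = 39.9505 ms.
Pipeline fill: first packet needs 4·t_tx to clear all hops; remaining 164 packets each add one t_tx.
Total = (4+165-1)·t_tx + 4·t_prop = 168·1.57233e-05 + 4·39.9505 = 159.8 ms.

159.8 ms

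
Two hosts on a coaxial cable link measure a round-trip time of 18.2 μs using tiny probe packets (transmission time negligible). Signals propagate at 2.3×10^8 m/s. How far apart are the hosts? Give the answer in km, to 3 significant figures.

One-way propagation = RTT/2 = 9.1 μs.
d = s × t = 2.3e+08 × 9.1e-06 = 2.09 km.

2.09 km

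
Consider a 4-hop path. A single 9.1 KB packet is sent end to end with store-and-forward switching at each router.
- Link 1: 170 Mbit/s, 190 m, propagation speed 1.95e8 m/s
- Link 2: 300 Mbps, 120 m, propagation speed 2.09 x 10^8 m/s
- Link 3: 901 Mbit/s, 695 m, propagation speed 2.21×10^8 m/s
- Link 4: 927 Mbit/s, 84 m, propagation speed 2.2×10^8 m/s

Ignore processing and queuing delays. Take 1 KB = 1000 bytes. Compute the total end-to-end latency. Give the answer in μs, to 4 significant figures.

835.3 μs

L = 72800 bits.
Transmission delays (L/R per hop): 428.235, 242.667, 80.7991, 78.5329 μs; sum = 830.234 μs.
Propagation delays (d/s per hop): 0.974359, 0.574163, 3.1448, 0.381818 μs; sum = 5.07514 μs.
End-to-end = 835.3 μs.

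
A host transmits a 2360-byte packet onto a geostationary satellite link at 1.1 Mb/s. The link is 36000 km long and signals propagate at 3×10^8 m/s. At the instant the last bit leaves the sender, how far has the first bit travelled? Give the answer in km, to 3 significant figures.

5150 km

t_tx = L/R = 18880/1100000 = 0.0171636 s.
Distance = s × t_tx = 300000000 × 0.0171636 = 5150 km.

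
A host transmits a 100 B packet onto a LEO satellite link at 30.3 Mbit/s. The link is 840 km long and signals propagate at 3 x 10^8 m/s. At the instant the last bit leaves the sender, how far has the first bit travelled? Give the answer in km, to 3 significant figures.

t_tx = L/R = 800/30300000 = 2.64026e-05 s.
Distance = s × t_tx = 300000000 × 2.64026e-05 = 7.92 km.

7.92 km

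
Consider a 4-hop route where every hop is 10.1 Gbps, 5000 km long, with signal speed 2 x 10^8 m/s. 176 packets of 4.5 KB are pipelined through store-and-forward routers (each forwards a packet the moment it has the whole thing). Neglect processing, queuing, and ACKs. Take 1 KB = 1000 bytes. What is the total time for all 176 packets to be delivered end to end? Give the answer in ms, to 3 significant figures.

101 ms

Per-hop transmission t_tx = L/R = 36000/10100000000 = 0.00356436 ms.
Per-hop propagation t_prop = 5000000/200000000 = 25 ms.
Pipeline fill: first packet needs 4·t_tx to clear all hops; remaining 175 packets each add one t_tx.
Total = (4+176-1)·t_tx + 4·t_prop = 179·0.00356436 + 4·25 = 101 ms.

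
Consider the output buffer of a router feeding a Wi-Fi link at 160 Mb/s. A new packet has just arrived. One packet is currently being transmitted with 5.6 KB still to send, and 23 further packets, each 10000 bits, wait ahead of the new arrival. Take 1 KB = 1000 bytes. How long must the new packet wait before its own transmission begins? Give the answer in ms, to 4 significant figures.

1.718 ms

Each queued packet: L/R = 10000/160000000 = 0.0625 ms.
23 queued → 1.4375 ms.
Plus remaining 44800 bits of current packet: 0.28 ms.
Queuing delay = 1.718 ms.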